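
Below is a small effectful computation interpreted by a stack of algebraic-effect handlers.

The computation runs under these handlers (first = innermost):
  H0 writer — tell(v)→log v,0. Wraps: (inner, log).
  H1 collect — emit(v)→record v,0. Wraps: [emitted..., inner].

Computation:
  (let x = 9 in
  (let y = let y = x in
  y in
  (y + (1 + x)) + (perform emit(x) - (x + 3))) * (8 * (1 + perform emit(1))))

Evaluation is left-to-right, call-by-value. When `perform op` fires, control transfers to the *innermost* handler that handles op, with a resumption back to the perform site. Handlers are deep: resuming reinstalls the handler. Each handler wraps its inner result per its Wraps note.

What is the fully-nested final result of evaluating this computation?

Answer: [9, 1, (56, ())]

Step-by-step:
emit(9) @ H1 ⇒ out+=9
emit(1) @ H1 ⇒ out+=1
H0 returns (56, ())
H1 returns [9, 1, (56, ())]
= [9, 1, (56, ())]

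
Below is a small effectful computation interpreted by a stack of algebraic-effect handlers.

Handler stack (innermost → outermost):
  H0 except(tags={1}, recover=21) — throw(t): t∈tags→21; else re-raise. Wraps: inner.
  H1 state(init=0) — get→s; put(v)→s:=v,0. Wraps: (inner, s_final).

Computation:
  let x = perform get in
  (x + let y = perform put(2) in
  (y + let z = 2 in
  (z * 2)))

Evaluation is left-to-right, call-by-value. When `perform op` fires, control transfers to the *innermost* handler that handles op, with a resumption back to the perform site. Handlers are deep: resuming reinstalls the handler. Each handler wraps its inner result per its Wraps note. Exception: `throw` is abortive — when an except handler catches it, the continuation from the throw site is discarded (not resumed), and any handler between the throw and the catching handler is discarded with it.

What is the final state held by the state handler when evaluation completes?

Answer: 2

Step-by-step:
get @ H1 ⇒ 0
put(2) @ H1 ⇒ s:=2
H0 returns 4
H1 returns (4, 2)
= (4, 2)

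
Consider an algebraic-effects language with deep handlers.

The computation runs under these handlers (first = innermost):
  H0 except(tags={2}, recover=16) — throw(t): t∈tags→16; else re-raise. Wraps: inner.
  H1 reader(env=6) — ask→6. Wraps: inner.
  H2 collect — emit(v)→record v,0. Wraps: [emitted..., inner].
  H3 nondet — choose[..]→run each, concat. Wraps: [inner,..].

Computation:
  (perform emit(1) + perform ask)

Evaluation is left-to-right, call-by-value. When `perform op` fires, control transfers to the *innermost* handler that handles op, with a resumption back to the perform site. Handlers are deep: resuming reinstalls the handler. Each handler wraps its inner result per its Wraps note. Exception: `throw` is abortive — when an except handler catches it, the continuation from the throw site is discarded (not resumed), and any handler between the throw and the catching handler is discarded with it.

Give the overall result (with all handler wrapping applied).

Evaluation trace:
emit(1) @ H2 ⇒ out+=1
ask @ H1 ⇒ 6
H0 returns 6
H1 returns 6
H2 returns [1, 6]
H3 returns [[1, 6]]
= [[1, 6]]

Answer: [[1, 6]]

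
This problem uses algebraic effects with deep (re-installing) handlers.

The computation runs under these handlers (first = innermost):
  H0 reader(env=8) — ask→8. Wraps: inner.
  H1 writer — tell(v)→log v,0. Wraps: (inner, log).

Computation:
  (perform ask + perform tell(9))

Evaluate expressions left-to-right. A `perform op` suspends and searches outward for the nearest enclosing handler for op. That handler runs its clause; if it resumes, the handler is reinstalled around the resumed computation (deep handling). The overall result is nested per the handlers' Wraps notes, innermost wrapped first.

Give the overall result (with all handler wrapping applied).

Answer: (8, (9))

Working:
ask @ H0 ⇒ 8
tell(9) @ H1 ⇒ log+=9
H0 returns 8
H1 returns (8, (9))
= (8, (9))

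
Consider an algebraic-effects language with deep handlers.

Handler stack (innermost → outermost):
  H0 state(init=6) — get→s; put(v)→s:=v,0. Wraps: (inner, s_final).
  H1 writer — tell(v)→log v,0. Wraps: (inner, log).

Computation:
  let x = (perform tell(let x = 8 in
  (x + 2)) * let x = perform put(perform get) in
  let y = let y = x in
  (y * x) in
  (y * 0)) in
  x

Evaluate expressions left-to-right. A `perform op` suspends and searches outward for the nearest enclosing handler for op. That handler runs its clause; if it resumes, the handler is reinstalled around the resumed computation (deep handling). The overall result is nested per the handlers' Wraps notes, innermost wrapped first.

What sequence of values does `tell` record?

Working:
tell(10) @ H1 ⇒ log+=10
get @ H0 ⇒ 6
put(6) @ H0 ⇒ s:=6
H0 returns (0, 6)
H1 returns ((0, 6), (10))
= ((0, 6), (10))

Answer: (10)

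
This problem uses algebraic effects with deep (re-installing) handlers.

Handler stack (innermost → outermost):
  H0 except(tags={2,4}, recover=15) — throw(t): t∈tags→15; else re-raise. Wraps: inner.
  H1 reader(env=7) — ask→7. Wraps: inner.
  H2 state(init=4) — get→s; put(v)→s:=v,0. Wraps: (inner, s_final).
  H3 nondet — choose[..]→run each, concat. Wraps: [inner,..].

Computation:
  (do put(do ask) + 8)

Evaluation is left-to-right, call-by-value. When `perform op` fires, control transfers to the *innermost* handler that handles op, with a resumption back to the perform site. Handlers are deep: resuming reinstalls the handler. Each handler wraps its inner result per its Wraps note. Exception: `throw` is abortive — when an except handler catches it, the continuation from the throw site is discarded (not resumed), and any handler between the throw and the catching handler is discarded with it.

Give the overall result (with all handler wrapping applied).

Working:
ask @ H1 ⇒ 7
put(7) @ H2 ⇒ s:=7
H0 returns 8
H1 returns 8
H2 returns (8, 7)
H3 returns [(8, 7)]
= [(8, 7)]

Answer: [(8, 7)]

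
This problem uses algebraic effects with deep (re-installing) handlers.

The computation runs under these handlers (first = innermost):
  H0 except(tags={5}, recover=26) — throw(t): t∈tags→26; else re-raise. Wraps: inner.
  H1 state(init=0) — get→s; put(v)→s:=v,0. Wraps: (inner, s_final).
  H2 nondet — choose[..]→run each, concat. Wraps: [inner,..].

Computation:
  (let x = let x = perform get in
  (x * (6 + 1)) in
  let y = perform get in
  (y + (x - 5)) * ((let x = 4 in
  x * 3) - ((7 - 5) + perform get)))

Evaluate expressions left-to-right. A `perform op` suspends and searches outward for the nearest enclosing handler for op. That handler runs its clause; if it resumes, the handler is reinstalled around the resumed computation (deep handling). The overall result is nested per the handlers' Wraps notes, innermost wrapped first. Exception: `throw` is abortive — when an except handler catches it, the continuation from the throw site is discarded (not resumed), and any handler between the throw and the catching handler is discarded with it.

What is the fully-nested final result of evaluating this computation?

Answer: [(-50, 0)]

Working:
get @ H1 ⇒ 0
get @ H1 ⇒ 0
get @ H1 ⇒ 0
H0 returns -50
H1 returns (-50, 0)
H2 returns [(-50, 0)]
= [(-50, 0)]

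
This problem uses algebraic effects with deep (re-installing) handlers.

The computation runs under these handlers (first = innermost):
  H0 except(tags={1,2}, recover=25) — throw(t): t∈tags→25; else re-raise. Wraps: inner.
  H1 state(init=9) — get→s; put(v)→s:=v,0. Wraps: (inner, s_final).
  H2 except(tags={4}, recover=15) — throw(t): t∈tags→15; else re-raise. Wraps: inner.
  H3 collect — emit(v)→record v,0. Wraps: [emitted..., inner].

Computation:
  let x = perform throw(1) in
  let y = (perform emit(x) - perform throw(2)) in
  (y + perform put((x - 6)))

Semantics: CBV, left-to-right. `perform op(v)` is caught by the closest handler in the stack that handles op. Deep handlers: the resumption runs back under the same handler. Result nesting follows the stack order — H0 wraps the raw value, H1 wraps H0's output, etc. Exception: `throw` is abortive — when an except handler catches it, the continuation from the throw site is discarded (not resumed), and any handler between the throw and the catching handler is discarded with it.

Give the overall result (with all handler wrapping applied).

Working:
throw(1) @ H0 caught ⇒ 25
H1 returns (25, 9)
H2 returns (25, 9)
H3 returns [(25, 9)]
= [(25, 9)]

Answer: [(25, 9)]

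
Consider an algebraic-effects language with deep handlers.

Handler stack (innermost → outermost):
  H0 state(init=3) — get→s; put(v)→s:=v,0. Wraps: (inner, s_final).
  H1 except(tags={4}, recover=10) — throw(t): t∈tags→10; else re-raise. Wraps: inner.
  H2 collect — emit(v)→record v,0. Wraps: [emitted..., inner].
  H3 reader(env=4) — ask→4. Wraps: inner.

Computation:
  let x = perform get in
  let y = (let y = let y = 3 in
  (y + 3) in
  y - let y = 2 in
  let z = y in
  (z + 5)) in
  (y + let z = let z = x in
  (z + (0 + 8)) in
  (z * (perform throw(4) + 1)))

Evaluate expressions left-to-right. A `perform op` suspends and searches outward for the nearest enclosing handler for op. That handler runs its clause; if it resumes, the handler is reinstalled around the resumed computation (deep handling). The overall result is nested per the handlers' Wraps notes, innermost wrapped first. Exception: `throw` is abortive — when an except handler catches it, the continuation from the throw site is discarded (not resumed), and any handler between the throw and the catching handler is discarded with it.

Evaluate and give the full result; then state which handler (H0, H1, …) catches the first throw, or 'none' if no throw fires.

Evaluation trace:
get @ H0 ⇒ 3
throw(4) @ H1 caught ⇒ 10
H2 returns [10]
H3 returns [10]
= [10]

Answer: [10] ; first throw caught by: H1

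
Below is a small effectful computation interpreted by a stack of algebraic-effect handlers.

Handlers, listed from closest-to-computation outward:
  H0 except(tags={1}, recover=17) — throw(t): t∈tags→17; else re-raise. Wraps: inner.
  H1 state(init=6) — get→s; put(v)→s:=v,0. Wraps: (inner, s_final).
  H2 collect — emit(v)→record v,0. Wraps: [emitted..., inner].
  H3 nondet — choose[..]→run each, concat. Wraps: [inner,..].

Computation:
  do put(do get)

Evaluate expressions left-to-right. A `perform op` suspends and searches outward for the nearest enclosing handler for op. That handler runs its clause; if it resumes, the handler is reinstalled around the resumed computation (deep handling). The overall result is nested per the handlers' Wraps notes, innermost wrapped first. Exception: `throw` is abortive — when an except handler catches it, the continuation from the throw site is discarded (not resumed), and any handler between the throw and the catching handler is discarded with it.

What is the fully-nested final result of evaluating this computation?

Answer: [[(0, 6)]]

Evaluation trace:
get @ H1 ⇒ 6
put(6) @ H1 ⇒ s:=6
H0 returns 0
H1 returns (0, 6)
H2 returns [(0, 6)]
H3 returns [[(0, 6)]]
= [[(0, 6)]]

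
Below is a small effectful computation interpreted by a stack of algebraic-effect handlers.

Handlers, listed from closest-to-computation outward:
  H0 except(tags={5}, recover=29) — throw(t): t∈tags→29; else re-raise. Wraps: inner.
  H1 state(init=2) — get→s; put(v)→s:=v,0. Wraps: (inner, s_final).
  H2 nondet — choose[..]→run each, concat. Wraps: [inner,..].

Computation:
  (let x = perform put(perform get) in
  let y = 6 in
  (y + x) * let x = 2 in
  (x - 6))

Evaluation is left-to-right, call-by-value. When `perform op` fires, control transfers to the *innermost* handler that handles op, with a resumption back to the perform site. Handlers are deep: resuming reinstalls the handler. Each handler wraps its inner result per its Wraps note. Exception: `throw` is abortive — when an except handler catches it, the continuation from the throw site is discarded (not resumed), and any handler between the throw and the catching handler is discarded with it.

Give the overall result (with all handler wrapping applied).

Step-by-step:
get @ H1 ⇒ 2
put(2) @ H1 ⇒ s:=2
H0 returns -24
H1 returns (-24, 2)
H2 returns [(-24, 2)]
= [(-24, 2)]

Answer: [(-24, 2)]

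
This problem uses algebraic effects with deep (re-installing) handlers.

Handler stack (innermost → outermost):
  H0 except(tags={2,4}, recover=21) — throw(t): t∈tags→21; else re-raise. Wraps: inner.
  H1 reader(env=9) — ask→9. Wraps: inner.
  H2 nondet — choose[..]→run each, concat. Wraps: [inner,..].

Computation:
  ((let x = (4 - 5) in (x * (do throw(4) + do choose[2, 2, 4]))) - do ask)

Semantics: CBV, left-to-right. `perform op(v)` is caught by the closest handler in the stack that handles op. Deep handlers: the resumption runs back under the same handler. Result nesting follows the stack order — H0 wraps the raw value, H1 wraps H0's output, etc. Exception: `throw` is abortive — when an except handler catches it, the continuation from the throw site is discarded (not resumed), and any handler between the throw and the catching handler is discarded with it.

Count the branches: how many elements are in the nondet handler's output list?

Answer: 1

Evaluation trace:
throw(4) @ H0 caught ⇒ 21
H1 returns 21
H2 returns [21]
= [21]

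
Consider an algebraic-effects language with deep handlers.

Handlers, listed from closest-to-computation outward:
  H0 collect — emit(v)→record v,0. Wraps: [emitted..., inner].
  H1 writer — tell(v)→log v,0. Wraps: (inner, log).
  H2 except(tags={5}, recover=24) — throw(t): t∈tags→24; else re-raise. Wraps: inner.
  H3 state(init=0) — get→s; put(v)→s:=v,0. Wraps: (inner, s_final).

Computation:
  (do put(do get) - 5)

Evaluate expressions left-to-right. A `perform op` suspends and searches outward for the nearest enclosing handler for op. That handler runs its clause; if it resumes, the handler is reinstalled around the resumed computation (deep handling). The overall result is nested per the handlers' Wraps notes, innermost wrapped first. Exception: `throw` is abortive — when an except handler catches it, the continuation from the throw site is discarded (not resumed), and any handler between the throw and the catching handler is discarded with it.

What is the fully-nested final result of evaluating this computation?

Step-by-step:
get @ H3 ⇒ 0
put(0) @ H3 ⇒ s:=0
H0 returns [-5]
H1 returns ([-5], ())
H2 returns ([-5], ())
H3 returns (([-5], ()), 0)
= (([-5], ()), 0)

Answer: (([-5], ()), 0)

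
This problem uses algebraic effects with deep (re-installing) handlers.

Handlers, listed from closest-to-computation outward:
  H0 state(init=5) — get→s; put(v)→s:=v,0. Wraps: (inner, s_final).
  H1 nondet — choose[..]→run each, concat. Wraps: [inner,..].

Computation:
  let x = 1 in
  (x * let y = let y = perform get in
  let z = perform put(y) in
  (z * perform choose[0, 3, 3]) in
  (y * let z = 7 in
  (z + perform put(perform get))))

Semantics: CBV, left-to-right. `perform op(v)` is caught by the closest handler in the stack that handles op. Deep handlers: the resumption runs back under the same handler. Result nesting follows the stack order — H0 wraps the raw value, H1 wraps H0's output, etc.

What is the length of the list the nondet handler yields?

Answer: 3

Step-by-step:
get @ H0 ⇒ 5
put(5) @ H0 ⇒ s:=5
choose[0, 3, 3] @ H1
  branch[0] choose=0:
    get @ H0 ⇒ 5
    put(5) @ H0 ⇒ s:=5
    H0 returns (0, 5)
    H1 returns [(0, 5)]
  branch[1] choose=3:
    get @ H0 ⇒ 5
    put(5) @ H0 ⇒ s:=5
    H0 returns (0, 5)
    H1 returns [(0, 5)]
  branch[2] choose=3:
    get @ H0 ⇒ 5
    put(5) @ H0 ⇒ s:=5
    H0 returns (0, 5)
    H1 returns [(0, 5)]
= [(0, 5), (0, 5), (0, 5)]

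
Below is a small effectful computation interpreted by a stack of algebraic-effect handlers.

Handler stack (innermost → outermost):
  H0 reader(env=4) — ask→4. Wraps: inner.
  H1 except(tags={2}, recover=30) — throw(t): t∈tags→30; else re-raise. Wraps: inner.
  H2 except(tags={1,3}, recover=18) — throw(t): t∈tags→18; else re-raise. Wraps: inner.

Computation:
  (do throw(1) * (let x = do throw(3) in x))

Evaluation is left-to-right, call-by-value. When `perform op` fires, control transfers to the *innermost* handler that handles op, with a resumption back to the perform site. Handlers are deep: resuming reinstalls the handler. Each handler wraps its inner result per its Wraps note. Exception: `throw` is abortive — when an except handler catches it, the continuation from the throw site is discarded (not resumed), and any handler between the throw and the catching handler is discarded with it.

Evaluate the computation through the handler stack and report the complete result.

Answer: 18

Working:
throw(1) @ H1 re-raised
throw(1) @ H2 caught ⇒ 18
= 18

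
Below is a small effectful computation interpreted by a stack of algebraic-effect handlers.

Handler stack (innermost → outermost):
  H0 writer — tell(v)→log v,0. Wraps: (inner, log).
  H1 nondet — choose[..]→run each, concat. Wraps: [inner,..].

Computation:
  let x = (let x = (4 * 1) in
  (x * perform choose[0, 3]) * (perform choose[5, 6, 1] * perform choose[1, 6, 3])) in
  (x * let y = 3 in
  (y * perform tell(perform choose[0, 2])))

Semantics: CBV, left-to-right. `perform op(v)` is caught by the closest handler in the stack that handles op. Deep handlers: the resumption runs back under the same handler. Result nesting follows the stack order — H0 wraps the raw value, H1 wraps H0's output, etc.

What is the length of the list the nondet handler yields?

Answer: 36

Evaluation trace:
choose[0, 3] @ H1
  branch[0] choose=0:
    choose[5, 6, 1] @ H1
      branch[0] choose=5:
        choose[1, 6, 3] @ H1
          branch[0] choose=1:
            choose[0, 2] @ H1
              branch[0] choose=0:
                tell(0) @ H0 ⇒ log+=0
                H0 returns (0, (0))
                H1 returns [(0, (0))]
              branch[1] choose=2:
                tell(2) @ H0 ⇒ log+=2
                H0 returns (0, (2))
                H1 returns [(0, (2))]
          branch[1] choose=6:
            choose[0, 2] @ H1
              branch[0] choose=0:
                tell(0) @ H0 ⇒ log+=0
                H0 returns (0, (0))
                H1 returns [(0, (0))]
              branch[1] choose=2:
                tell(2) @ H0 ⇒ log+=2
                H0 returns (0, (2))
                H1 returns [(0, (2))]
          branch[2] choose=3:
            choose[0, 2] @ H1
              branch[0] choose=0:
                tell(0) @ H0 ⇒ log+=0
                H0 returns (0, (0))
                H1 returns [(0, (0))]
              branch[1] choose=2:
                tell(2) @ H0 ⇒ log+=2
                H0 returns (0, (2))
                H1 returns [(0, (2))]
      branch[1] choose=6:
        choose[1, 6, 3] @ H1
          branch[0] choose=1:
            choose[0, 2] @ H1
              branch[0] choose=0:
                tell(0) @ H0 ⇒ log+=0
                H0 returns (0, (0))
                H1 returns [(0, (0))]
              branch[1] choose=2:
                tell(2) @ H0 ⇒ log+=2
                H0 returns (0, (2))
                H1 returns [(0, (2))]
          branch[1] choose=6:
            choose[0, 2] @ H1
              branch[0] choose=0:
                tell(0) @ H0 ⇒ log+=0
                H0 returns (0, (0))
                H1 returns [(0, (0))]
              branch[1] choose=2:
                tell(2) @ H0 ⇒ log+=2
                H0 returns (0, (2))
                H1 returns [(0, (2))]
          branch[2] choose=3:
            choose[0, 2] @ H1
              branch[0] choose=0:
                tell(0) @ H0 ⇒ log+=0
                H0 returns (0, (0))
                H1 returns [(0, (0))]
              branch[1] choose=2:
                tell(2) @ H0 ⇒ log+=2
                H0 returns (0, (2))
                H1 returns [(0, (2))]
      branch[2] choose=1:
        choose[1, 6, 3] @ H1
          branch[0] choose=1:
            choose[0, 2] @ H1
              branch[0] choose=0:
                tell(0) @ H0 ⇒ log+=0
                H0 returns (0, (0))
                H1 returns [(0, (0))]
              branch[1] choose=2:
                tell(2) @ H0 ⇒ log+=2
                H0 returns (0, (2))
                H1 returns [(0, (2))]
          branch[1] choose=6:
            choose[0, 2] @ H1
              branch[0] choose=0:
                tell(0) @ H0 ⇒ log+=0
                H0 returns (0, (0))
                H1 returns [(0, (0))]
              branch[1] choose=2:
                tell(2) @ H0 ⇒ log+=2
                H0 returns (0, (2))
                H1 returns [(0, (2))]
          branch[2] choose=3:
            choose[0, 2] @ H1
              branch[0] choose=0:
                tell(0) @ H0 ⇒ log+=0
                H0 returns (0, (0))
                H1 returns [(0, (0))]
              branch[1] choose=2:
                tell(2) @ H0 ⇒ log+=2
                H0 returns (0, (2))
                H1 returns [(0, (2))]
  branch[1] choose=3:
    choose[5, 6, 1] @ H1
      branch[0] choose=5:
        choose[1, 6, 3] @ H1
          branch[0] choose=1:
            choose[0, 2] @ H1
              branch[0] choose=0:
                tell(0) @ H0 ⇒ log+=0
                H0 returns (0, (0))
                H1 returns [(0, (0))]
              branch[1] choose=2:
                tell(2) @ H0 ⇒ log+=2
                H0 returns (0, (2))
                H1 returns [(0, (2))]
          branch[1] choose=6:
            choose[0, 2] @ H1
              branch[0] choose=0:
                tell(0) @ H0 ⇒ log+=0
                H0 returns (0, (0))
                H1 returns [(0, (0))]
              branch[1] choose=2:
                tell(2) @ H0 ⇒ log+=2
                H0 returns (0, (2))
                H1 returns [(0, (2))]
          branch[2] choose=3:
            choose[0, 2] @ H1
              branch[0] choose=0:
                tell(0) @ H0 ⇒ log+=0
                H0 returns (0, (0))
                H1 returns [(0, (0))]
              branch[1] choose=2:
                tell(2) @ H0 ⇒ log+=2
                H0 returns (0, (2))
                H1 returns [(0, (2))]
      branch[1] choose=6:
        choose[1, 6, 3] @ H1
          branch[0] choose=1:
            choose[0, 2] @ H1
              branch[0] choose=0:
                tell(0) @ H0 ⇒ log+=0
                H0 returns (0, (0))
                H1 returns [(0, (0))]
              branch[1] choose=2:
                tell(2) @ H0 ⇒ log+=2
                H0 returns (0, (2))
                H1 returns [(0, (2))]
          branch[1] choose=6:
            choose[0, 2] @ H1
              branch[0] choose=0:
                tell(0) @ H0 ⇒ log+=0
                H0 returns (0, (0))
                H1 returns [(0, (0))]
              branch[1] choose=2:
                tell(2) @ H0 ⇒ log+=2
                H0 returns (0, (2))
                H1 returns [(0, (2))]
          branch[2] choose=3:
            choose[0, 2] @ H1
              branch[0] choose=0:
                tell(0) @ H0 ⇒ log+=0
                H0 returns (0, (0))
                H1 returns [(0, (0))]
              branch[1] choose=2:
                tell(2) @ H0 ⇒ log+=2
                H0 returns (0, (2))
                H1 returns [(0, (2))]
      branch[2] choose=1:
        choose[1, 6, 3] @ H1
          branch[0] choose=1:
            choose[0, 2] @ H1
              branch[0] choose=0:
                tell(0) @ H0 ⇒ log+=0
                H0 returns (0, (0))
                H1 returns [(0, (0))]
              branch[1] choose=2:
                tell(2) @ H0 ⇒ log+=2
                H0 returns (0, (2))
                H1 returns [(0, (2))]
          branch[1] choose=6:
            choose[0, 2] @ H1
              branch[0] choose=0:
                tell(0) @ H0 ⇒ log+=0
                H0 returns (0, (0))
                H1 returns [(0, (0))]
              branch[1] choose=2:
                tell(2) @ H0 ⇒ log+=2
                H0 returns (0, (2))
                H1 returns [(0, (2))]
          branch[2] choose=3:
            choose[0, 2] @ H1
              branch[0] choose=0:
                tell(0) @ H0 ⇒ log+=0
                H0 returns (0, (0))
                H1 returns [(0, (0))]
              branch[1] choose=2:
                tell(2) @ H0 ⇒ log+=2
                H0 returns (0, (2))
                H1 returns [(0, (2))]
= [(0, (0)), (0, (2)), (0, (0)), (0, (2)), (0, (0)), (0, (2)), (0, (0)), (0, (2)), (0, (0)), (0, (2)), (0, (0)), (0, (2)), (0, (0)), (0, (2)), (0, (0)), (0, (2)), (0, (0)), (0, (2)), (0, (0)), (0, (2)), (0, (0)), (0, (2)), (0, (0)), (0, (2)), (0, (0)), (0, (2)), (0, (0)), (0, (2)), (0, (0)), (0, (2)), (0, (0)), (0, (2)), (0, (0)), (0, (2)), (0, (0)), (0, (2))]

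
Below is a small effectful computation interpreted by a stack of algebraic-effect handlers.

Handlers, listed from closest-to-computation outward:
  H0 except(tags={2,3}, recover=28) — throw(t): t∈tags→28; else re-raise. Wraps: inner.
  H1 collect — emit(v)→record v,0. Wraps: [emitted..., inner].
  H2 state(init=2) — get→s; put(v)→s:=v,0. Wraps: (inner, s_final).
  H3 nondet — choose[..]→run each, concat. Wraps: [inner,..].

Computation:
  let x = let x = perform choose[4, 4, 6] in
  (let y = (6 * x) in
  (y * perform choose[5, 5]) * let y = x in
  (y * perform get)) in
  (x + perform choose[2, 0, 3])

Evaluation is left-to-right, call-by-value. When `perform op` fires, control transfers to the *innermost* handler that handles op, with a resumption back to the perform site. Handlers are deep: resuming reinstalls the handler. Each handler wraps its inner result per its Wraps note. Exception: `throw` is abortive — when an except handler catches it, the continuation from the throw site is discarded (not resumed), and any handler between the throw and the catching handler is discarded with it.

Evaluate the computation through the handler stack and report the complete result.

Step-by-step:
choose[4, 4, 6] @ H3
  branch[0] choose=4:
    choose[5, 5] @ H3
      branch[0] choose=5:
        get @ H2 ⇒ 2
        choose[2, 0, 3] @ H3
          branch[0] choose=2:
            H0 returns 962
            H1 returns [962]
            H2 returns ([962], 2)
            H3 returns [([962], 2)]
          branch[1] choose=0:
            H0 returns 960
            H1 returns [960]
            H2 returns ([960], 2)
            H3 returns [([960], 2)]
          branch[2] choose=3:
            H0 returns 963
            H1 returns [963]
            H2 returns ([963], 2)
            H3 returns [([963], 2)]
      branch[1] choose=5:
        get @ H2 ⇒ 2
        choose[2, 0, 3] @ H3
          branch[0] choose=2:
            H0 returns 962
            H1 returns [962]
            H2 returns ([962], 2)
            H3 returns [([962], 2)]
          branch[1] choose=0:
            H0 returns 960
            H1 returns [960]
            H2 returns ([960], 2)
            H3 returns [([960], 2)]
          branch[2] choose=3:
            H0 returns 963
            H1 returns [963]
            H2 returns ([963], 2)
            H3 returns [([963], 2)]
  branch[1] choose=4:
    choose[5, 5] @ H3
      branch[0] choose=5:
        get @ H2 ⇒ 2
        choose[2, 0, 3] @ H3
          branch[0] choose=2:
            H0 returns 962
            H1 returns [962]
            H2 returns ([962], 2)
            H3 returns [([962], 2)]
          branch[1] choose=0:
            H0 returns 960
            H1 returns [960]
            H2 returns ([960], 2)
            H3 returns [([960], 2)]
          branch[2] choose=3:
            H0 returns 963
            H1 returns [963]
            H2 returns ([963], 2)
            H3 returns [([963], 2)]
      branch[1] choose=5:
        get @ H2 ⇒ 2
        choose[2, 0, 3] @ H3
          branch[0] choose=2:
            H0 returns 962
            H1 returns [962]
            H2 returns ([962], 2)
            H3 returns [([962], 2)]
          branch[1] choose=0:
            H0 returns 960
            H1 returns [960]
            H2 returns ([960], 2)
            H3 returns [([960], 2)]
          branch[2] choose=3:
            H0 returns 963
            H1 returns [963]
            H2 returns ([963], 2)
            H3 returns [([963], 2)]
  branch[2] choose=6:
    choose[5, 5] @ H3
      branch[0] choose=5:
        get @ H2 ⇒ 2
        choose[2, 0, 3] @ H3
          branch[0] choose=2:
            H0 returns 2162
            H1 returns [2162]
            H2 returns ([2162], 2)
            H3 returns [([2162], 2)]
          branch[1] choose=0:
            H0 returns 2160
            H1 returns [2160]
            H2 returns ([2160], 2)
            H3 returns [([2160], 2)]
          branch[2] choose=3:
            H0 returns 2163
            H1 returns [2163]
            H2 returns ([2163], 2)
            H3 returns [([2163], 2)]
      branch[1] choose=5:
        get @ H2 ⇒ 2
        choose[2, 0, 3] @ H3
          branch[0] choose=2:
            H0 returns 2162
            H1 returns [2162]
            H2 returns ([2162], 2)
            H3 returns [([2162], 2)]
          branch[1] choose=0:
            H0 returns 2160
            H1 returns [2160]
            H2 returns ([2160], 2)
            H3 returns [([2160], 2)]
          branch[2] choose=3:
            H0 returns 2163
            H1 returns [2163]
            H2 returns ([2163], 2)
            H3 returns [([2163], 2)]
= [([962], 2), ([960], 2), ([963], 2), ([962], 2), ([960], 2), ([963], 2), ([962], 2), ([960], 2), ([963], 2), ([962], 2), ([960], 2), ([963], 2), ([2162], 2), ([2160], 2), ([2163], 2), ([2162], 2), ([2160], 2), ([2163], 2)]

Answer: [([962], 2), ([960], 2), ([963], 2), ([962], 2), ([960], 2), ([963], 2), ([962], 2), ([960], 2), ([963], 2), ([962], 2), ([960], 2), ([963], 2), ([2162], 2), ([2160], 2), ([2163], 2), ([2162], 2), ([2160], 2), ([2163], 2)]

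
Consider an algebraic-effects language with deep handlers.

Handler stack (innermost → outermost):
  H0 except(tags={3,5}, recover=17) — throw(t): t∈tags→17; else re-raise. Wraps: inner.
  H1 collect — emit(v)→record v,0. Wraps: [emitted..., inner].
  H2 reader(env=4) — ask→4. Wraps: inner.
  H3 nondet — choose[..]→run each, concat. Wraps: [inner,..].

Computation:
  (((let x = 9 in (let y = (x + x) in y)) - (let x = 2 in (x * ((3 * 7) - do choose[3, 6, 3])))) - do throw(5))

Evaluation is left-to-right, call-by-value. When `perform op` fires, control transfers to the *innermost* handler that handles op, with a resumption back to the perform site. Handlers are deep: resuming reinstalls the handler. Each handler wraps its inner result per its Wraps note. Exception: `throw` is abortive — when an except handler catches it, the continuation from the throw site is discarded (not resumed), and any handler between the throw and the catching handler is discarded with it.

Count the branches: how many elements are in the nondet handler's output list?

Working:
choose[3, 6, 3] @ H3
  branch[0] choose=3:
    throw(5) @ H0 caught ⇒ 17
    H1 returns [17]
    H2 returns [17]
    H3 returns [[17]]
  branch[1] choose=6:
    throw(5) @ H0 caught ⇒ 17
    H1 returns [17]
    H2 returns [17]
    H3 returns [[17]]
  branch[2] choose=3:
    throw(5) @ H0 caught ⇒ 17
    H1 returns [17]
    H2 returns [17]
    H3 returns [[17]]
= [[17], [17], [17]]

Answer: 3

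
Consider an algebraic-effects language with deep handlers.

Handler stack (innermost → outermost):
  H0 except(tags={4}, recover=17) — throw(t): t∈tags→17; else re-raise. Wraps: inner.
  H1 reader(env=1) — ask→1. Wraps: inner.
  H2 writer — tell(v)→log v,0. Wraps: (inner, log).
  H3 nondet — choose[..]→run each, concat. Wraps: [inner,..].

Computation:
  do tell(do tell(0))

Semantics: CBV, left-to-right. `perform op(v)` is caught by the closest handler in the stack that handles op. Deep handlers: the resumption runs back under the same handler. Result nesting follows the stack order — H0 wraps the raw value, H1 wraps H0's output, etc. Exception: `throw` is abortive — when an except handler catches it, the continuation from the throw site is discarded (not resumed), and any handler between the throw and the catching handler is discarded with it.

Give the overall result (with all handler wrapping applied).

Answer: [(0, (0, 0))]

Working:
tell(0) @ H2 ⇒ log+=0
tell(0) @ H2 ⇒ log+=0
H0 returns 0
H1 returns 0
H2 returns (0, (0, 0))
H3 returns [(0, (0, 0))]
= [(0, (0, 0))]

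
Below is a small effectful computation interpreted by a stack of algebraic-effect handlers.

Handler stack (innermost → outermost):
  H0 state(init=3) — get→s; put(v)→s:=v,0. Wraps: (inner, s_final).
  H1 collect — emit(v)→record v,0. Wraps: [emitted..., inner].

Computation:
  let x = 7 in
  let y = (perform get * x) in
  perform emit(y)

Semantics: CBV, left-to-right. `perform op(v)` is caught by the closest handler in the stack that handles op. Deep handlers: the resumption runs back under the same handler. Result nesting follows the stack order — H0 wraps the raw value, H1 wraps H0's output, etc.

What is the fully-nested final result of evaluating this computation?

Answer: [21, (0, 3)]

Working:
get @ H0 ⇒ 3
emit(21) @ H1 ⇒ out+=21
H0 returns (0, 3)
H1 returns [21, (0, 3)]
= [21, (0, 3)]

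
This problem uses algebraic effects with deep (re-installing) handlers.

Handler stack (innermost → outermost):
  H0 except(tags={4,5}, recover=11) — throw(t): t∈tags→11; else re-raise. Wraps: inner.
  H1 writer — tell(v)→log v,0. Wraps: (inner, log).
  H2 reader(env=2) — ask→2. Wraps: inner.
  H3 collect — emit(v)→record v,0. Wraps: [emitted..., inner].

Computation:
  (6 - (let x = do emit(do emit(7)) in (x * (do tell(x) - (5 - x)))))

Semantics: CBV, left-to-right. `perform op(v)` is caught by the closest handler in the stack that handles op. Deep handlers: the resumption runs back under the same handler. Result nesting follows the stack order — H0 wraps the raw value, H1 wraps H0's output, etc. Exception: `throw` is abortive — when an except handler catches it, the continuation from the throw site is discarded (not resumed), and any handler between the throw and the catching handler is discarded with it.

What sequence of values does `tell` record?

Answer: (0)

Evaluation trace:
emit(7) @ H3 ⇒ out+=7
emit(0) @ H3 ⇒ out+=0
tell(0) @ H1 ⇒ log+=0
H0 returns 6
H1 returns (6, (0))
H2 returns (6, (0))
H3 returns [7, 0, (6, (0))]
= [7, 0, (6, (0))]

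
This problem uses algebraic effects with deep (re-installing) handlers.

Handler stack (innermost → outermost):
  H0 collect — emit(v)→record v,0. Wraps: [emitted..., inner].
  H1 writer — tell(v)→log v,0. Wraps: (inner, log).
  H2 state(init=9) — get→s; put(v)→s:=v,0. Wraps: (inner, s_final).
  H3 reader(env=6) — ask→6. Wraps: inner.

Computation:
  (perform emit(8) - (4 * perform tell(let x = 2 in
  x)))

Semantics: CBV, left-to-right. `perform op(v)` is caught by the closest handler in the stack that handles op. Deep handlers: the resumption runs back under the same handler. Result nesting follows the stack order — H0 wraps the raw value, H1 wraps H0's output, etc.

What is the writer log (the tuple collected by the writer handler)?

Working:
emit(8) @ H0 ⇒ out+=8
tell(2) @ H1 ⇒ log+=2
H0 returns [8, 0]
H1 returns ([8, 0], (2))
H2 returns (([8, 0], (2)), 9)
H3 returns (([8, 0], (2)), 9)
= (([8, 0], (2)), 9)

Answer: (2)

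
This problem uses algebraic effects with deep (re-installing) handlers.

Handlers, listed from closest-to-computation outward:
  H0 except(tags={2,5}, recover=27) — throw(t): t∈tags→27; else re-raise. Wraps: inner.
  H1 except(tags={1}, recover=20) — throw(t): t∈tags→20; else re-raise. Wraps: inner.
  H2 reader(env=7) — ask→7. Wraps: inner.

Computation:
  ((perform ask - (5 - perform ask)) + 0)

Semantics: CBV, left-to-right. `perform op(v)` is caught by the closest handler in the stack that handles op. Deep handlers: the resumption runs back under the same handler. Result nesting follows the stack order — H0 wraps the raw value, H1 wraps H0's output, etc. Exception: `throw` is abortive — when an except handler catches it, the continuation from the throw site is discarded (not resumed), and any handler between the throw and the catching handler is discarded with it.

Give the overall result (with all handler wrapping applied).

Working:
ask @ H2 ⇒ 7
ask @ H2 ⇒ 7
H0 returns 9
H1 returns 9
H2 returns 9
= 9

Answer: 9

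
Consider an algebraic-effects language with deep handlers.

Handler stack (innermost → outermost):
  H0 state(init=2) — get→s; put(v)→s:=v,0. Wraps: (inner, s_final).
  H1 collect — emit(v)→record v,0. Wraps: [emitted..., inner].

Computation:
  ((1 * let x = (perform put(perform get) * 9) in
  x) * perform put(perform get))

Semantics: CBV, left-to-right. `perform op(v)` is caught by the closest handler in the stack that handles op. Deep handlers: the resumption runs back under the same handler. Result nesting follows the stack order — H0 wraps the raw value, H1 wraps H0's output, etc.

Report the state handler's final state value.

Evaluation trace:
get @ H0 ⇒ 2
put(2) @ H0 ⇒ s:=2
get @ H0 ⇒ 2
put(2) @ H0 ⇒ s:=2
H0 returns (0, 2)
H1 returns [(0, 2)]
= [(0, 2)]

Answer: 2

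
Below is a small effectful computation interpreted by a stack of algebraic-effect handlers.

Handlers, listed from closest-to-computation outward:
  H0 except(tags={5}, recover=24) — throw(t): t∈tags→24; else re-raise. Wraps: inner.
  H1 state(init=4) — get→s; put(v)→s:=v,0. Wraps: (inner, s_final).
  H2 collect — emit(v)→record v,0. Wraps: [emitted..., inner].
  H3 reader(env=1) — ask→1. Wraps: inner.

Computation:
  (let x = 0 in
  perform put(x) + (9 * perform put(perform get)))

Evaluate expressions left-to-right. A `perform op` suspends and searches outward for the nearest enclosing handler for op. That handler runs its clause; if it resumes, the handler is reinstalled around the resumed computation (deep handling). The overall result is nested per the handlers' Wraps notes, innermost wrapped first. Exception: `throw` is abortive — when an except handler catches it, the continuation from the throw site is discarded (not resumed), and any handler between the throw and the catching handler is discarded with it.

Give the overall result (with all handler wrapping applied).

Answer: [(0, 0)]

Evaluation trace:
put(0) @ H1 ⇒ s:=0
get @ H1 ⇒ 0
put(0) @ H1 ⇒ s:=0
H0 returns 0
H1 returns (0, 0)
H2 returns [(0, 0)]
H3 returns [(0, 0)]
= [(0, 0)]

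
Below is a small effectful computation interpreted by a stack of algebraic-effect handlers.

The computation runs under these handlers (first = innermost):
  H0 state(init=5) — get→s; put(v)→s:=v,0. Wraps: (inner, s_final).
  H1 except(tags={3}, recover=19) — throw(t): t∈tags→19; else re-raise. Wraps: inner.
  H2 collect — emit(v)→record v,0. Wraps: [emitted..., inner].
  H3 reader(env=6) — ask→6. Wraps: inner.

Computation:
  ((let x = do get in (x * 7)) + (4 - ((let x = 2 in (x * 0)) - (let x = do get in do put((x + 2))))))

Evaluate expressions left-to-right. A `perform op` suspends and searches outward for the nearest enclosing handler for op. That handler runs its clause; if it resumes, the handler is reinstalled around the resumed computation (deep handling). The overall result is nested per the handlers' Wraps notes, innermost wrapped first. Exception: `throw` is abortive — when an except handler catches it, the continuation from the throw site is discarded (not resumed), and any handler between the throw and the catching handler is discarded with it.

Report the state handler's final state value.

Working:
get @ H0 ⇒ 5
get @ H0 ⇒ 5
put(7) @ H0 ⇒ s:=7
H0 returns (39, 7)
H1 returns (39, 7)
H2 returns [(39, 7)]
H3 returns [(39, 7)]
= [(39, 7)]

Answer: 7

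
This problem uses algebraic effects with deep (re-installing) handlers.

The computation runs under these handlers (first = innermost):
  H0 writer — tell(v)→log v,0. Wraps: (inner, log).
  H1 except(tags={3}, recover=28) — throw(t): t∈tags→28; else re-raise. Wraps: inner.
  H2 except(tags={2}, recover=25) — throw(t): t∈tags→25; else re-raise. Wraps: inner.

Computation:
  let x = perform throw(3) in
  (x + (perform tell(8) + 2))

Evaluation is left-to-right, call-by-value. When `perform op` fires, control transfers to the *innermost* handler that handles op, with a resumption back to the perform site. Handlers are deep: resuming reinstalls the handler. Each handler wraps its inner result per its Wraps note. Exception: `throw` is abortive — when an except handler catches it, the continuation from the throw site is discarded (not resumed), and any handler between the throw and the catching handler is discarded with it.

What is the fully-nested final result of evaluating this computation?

Step-by-step:
throw(3) @ H1 caught ⇒ 28
H2 returns 28
= 28

Answer: 28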